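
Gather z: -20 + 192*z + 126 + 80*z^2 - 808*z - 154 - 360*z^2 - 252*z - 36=-280*z^2 - 868*z - 84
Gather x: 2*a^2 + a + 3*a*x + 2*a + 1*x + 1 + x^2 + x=2*a^2 + 3*a + x^2 + x*(3*a + 2) + 1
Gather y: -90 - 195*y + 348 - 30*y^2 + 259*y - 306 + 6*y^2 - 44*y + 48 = -24*y^2 + 20*y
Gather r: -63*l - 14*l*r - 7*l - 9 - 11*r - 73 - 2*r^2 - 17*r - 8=-70*l - 2*r^2 + r*(-14*l - 28) - 90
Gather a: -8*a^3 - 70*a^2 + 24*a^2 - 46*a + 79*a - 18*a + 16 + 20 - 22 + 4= -8*a^3 - 46*a^2 + 15*a + 18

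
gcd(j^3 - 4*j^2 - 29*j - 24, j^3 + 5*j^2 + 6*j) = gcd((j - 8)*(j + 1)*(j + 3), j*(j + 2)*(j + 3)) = j + 3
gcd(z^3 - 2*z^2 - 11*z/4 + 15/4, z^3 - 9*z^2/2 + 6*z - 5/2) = z^2 - 7*z/2 + 5/2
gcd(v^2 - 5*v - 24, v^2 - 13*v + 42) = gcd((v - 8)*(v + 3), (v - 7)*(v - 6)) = 1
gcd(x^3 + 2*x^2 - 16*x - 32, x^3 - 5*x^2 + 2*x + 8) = x - 4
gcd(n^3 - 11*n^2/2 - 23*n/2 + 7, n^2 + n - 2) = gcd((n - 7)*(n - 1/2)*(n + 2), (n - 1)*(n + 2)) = n + 2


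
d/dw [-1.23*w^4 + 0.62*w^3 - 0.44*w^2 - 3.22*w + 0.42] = -4.92*w^3 + 1.86*w^2 - 0.88*w - 3.22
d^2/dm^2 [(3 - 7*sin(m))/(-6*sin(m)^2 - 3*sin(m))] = (-28*sin(m)^2 + 62*sin(m) + 74 - 69/sin(m) - 36/sin(m)^2 - 6/sin(m)^3)/(3*(2*sin(m) + 1)^3)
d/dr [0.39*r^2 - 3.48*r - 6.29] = 0.78*r - 3.48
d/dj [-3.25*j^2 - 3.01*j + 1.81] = -6.5*j - 3.01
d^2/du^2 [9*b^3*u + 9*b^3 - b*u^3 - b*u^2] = 2*b*(-3*u - 1)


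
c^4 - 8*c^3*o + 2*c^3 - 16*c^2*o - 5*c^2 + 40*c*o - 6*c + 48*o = (c - 2)*(c + 1)*(c + 3)*(c - 8*o)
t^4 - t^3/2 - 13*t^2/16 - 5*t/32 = t*(t - 5/4)*(t + 1/4)*(t + 1/2)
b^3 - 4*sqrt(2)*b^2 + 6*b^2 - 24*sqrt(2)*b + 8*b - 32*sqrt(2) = (b + 2)*(b + 4)*(b - 4*sqrt(2))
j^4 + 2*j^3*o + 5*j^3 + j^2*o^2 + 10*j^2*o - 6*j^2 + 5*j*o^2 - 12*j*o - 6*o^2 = (j - 1)*(j + 6)*(j + o)^2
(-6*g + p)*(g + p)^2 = -6*g^3 - 11*g^2*p - 4*g*p^2 + p^3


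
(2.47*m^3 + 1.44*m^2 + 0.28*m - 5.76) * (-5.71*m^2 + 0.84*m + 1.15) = -14.1037*m^5 - 6.1476*m^4 + 2.4513*m^3 + 34.7808*m^2 - 4.5164*m - 6.624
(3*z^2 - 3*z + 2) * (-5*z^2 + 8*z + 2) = -15*z^4 + 39*z^3 - 28*z^2 + 10*z + 4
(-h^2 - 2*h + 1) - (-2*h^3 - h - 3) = 2*h^3 - h^2 - h + 4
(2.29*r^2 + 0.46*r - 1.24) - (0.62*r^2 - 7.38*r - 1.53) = 1.67*r^2 + 7.84*r + 0.29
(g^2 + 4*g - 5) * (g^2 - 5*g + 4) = g^4 - g^3 - 21*g^2 + 41*g - 20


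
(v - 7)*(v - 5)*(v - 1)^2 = v^4 - 14*v^3 + 60*v^2 - 82*v + 35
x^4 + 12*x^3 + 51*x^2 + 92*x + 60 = (x + 2)^2*(x + 3)*(x + 5)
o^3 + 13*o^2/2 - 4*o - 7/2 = (o - 1)*(o + 1/2)*(o + 7)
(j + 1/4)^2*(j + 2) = j^3 + 5*j^2/2 + 17*j/16 + 1/8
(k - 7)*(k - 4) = k^2 - 11*k + 28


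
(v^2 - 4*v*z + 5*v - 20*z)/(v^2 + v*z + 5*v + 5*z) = (v - 4*z)/(v + z)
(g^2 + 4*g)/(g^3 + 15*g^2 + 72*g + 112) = g/(g^2 + 11*g + 28)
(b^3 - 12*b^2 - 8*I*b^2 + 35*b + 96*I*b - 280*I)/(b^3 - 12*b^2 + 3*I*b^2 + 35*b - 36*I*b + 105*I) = (b - 8*I)/(b + 3*I)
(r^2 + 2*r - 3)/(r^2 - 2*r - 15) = (r - 1)/(r - 5)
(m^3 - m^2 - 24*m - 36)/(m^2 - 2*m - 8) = (m^2 - 3*m - 18)/(m - 4)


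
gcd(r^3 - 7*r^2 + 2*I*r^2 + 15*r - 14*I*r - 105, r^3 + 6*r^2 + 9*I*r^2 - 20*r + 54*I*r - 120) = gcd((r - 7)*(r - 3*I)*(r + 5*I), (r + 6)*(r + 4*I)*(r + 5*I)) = r + 5*I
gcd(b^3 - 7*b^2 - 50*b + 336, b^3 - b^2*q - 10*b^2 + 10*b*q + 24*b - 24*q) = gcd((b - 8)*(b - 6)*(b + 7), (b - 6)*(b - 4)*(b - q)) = b - 6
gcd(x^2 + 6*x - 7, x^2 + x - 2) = x - 1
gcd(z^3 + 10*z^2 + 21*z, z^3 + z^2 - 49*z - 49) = z + 7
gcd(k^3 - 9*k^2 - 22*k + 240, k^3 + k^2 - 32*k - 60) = k^2 - k - 30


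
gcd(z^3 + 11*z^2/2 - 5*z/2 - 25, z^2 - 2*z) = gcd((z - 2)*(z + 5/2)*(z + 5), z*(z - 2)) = z - 2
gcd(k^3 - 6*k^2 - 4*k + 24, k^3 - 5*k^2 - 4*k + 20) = k^2 - 4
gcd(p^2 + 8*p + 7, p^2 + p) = p + 1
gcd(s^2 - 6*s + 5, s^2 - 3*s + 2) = s - 1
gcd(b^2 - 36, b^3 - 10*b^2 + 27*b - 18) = b - 6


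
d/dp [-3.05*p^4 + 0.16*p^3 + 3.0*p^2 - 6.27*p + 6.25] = -12.2*p^3 + 0.48*p^2 + 6.0*p - 6.27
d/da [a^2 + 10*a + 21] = 2*a + 10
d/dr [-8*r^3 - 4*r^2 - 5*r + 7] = -24*r^2 - 8*r - 5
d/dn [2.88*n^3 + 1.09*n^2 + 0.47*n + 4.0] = 8.64*n^2 + 2.18*n + 0.47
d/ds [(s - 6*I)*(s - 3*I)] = 2*s - 9*I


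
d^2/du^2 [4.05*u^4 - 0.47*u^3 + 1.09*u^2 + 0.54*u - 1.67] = 48.6*u^2 - 2.82*u + 2.18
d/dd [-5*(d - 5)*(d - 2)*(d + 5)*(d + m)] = -20*d^3 - 15*d^2*m + 30*d^2 + 20*d*m + 250*d + 125*m - 250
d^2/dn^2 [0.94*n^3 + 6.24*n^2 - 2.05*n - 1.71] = 5.64*n + 12.48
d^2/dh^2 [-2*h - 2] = 0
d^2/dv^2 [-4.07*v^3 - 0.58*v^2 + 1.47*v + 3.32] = -24.42*v - 1.16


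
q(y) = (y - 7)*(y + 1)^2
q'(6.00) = 35.00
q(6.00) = -49.00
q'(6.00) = 35.00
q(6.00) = -49.00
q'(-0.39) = -8.64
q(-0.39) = -2.75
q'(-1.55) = 9.71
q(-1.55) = -2.59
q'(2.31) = -20.09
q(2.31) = -51.38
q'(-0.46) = -7.77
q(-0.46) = -2.18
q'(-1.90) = 16.83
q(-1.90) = -7.21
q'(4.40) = 1.08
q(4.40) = -75.82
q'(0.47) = -17.04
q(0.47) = -14.11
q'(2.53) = -19.10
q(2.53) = -55.70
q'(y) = (y - 7)*(2*y + 2) + (y + 1)^2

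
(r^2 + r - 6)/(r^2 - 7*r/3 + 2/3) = 3*(r + 3)/(3*r - 1)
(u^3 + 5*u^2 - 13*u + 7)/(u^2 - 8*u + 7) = (u^2 + 6*u - 7)/(u - 7)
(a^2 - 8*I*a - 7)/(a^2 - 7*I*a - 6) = (a - 7*I)/(a - 6*I)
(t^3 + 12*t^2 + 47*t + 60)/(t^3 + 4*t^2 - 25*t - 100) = (t + 3)/(t - 5)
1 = 1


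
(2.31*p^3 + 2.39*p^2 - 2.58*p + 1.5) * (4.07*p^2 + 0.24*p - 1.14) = 9.4017*p^5 + 10.2817*p^4 - 12.5604*p^3 + 2.7612*p^2 + 3.3012*p - 1.71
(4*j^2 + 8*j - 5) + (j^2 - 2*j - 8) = 5*j^2 + 6*j - 13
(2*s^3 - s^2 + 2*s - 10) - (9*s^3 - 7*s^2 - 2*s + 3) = -7*s^3 + 6*s^2 + 4*s - 13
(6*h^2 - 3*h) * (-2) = -12*h^2 + 6*h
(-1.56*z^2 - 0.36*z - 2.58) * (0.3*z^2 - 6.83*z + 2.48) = -0.468*z^4 + 10.5468*z^3 - 2.184*z^2 + 16.7286*z - 6.3984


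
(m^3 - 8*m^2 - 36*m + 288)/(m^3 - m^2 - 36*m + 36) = (m - 8)/(m - 1)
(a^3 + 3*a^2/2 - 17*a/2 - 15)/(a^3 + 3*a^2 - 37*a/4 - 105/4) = 2*(a + 2)/(2*a + 7)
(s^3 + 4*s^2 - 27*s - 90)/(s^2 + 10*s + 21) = (s^2 + s - 30)/(s + 7)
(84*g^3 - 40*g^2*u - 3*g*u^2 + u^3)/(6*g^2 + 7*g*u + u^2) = (14*g^2 - 9*g*u + u^2)/(g + u)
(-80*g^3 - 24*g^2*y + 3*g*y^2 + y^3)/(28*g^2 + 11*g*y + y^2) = (-20*g^2 - g*y + y^2)/(7*g + y)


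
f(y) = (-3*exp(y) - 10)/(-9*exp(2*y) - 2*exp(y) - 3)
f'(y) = (-3*exp(y) - 10)*(18*exp(2*y) + 2*exp(y))/(-9*exp(2*y) - 2*exp(y) - 3)^2 - 3*exp(y)/(-9*exp(2*y) - 2*exp(y) - 3)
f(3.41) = 0.01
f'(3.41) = -0.01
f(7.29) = 0.00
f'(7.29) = -0.00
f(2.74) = 0.03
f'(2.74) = -0.03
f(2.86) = 0.02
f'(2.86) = -0.03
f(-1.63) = 2.83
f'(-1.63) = -0.66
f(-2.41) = 3.16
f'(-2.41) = -0.23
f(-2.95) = 3.25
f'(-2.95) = -0.11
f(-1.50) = 2.74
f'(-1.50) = -0.77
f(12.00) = 0.00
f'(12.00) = 0.00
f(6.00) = 0.00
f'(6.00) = 0.00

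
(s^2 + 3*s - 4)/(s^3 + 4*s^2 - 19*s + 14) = (s + 4)/(s^2 + 5*s - 14)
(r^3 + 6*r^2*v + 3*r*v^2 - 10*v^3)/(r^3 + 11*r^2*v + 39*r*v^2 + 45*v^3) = (r^2 + r*v - 2*v^2)/(r^2 + 6*r*v + 9*v^2)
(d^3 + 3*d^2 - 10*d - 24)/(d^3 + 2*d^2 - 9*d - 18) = (d + 4)/(d + 3)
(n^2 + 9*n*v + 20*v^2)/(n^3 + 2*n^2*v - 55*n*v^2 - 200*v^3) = (-n - 4*v)/(-n^2 + 3*n*v + 40*v^2)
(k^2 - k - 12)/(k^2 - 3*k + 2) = (k^2 - k - 12)/(k^2 - 3*k + 2)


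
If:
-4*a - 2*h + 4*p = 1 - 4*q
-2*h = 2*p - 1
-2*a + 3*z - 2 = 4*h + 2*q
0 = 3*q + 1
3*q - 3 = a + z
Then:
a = -118/21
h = 155/42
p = -67/21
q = -1/3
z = 34/21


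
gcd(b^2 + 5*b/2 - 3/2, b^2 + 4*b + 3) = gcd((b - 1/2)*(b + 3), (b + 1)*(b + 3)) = b + 3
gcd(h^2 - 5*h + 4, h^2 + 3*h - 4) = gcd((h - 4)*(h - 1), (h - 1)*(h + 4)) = h - 1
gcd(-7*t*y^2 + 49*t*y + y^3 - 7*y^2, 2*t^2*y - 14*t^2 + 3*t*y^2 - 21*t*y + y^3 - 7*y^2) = y - 7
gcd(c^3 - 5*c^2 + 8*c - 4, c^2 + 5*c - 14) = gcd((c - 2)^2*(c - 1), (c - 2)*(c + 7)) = c - 2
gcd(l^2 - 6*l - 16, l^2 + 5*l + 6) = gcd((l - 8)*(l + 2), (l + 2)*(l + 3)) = l + 2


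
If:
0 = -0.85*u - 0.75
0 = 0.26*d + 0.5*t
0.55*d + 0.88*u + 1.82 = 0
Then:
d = -1.90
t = 0.99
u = -0.88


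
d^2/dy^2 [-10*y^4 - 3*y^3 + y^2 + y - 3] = -120*y^2 - 18*y + 2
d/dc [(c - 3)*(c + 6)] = 2*c + 3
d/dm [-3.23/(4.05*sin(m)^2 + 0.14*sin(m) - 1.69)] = (26.163*sin(m) + 0.4522)*cos(m)/(4.05*sin(m)^2 + 0.14*sin(m) - 1.69)^2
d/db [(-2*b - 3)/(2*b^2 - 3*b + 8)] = (4*b^2 + 12*b - 25)/(4*b^4 - 12*b^3 + 41*b^2 - 48*b + 64)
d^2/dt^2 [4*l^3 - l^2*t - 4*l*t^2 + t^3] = -8*l + 6*t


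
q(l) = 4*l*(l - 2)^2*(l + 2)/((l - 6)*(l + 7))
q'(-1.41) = 0.33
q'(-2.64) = 9.60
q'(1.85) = 0.22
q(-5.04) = -140.37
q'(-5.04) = 172.81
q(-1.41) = 0.93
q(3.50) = -6.60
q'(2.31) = -0.81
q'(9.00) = 37.15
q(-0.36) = 0.31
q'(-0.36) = -0.94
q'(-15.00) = -118.91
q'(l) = -4*l*(l - 2)^2*(l + 2)/((l - 6)*(l + 7)^2) + 4*l*(l - 2)^2/((l - 6)*(l + 7)) + 4*l*(l + 2)*(2*l - 4)/((l - 6)*(l + 7)) - 4*l*(l - 2)^2*(l + 2)/((l - 6)^2*(l + 7)) + 4*(l - 2)^2*(l + 2)/((l - 6)*(l + 7)) = 4*(2*l^5 + l^4 - 172*l^3 + 240*l^2 + 336*l - 336)/(l^4 + 2*l^3 - 83*l^2 - 84*l + 1764)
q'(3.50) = -13.90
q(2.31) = -0.11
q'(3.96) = -29.84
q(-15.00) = 1341.79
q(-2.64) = -3.86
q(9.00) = 404.25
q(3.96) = -16.22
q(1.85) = -0.02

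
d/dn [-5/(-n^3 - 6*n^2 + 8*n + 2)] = 5*(-3*n^2 - 12*n + 8)/(n^3 + 6*n^2 - 8*n - 2)^2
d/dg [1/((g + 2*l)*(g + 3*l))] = (-2*g - 5*l)/(g^4 + 10*g^3*l + 37*g^2*l^2 + 60*g*l^3 + 36*l^4)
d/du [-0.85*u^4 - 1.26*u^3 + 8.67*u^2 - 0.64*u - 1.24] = -3.4*u^3 - 3.78*u^2 + 17.34*u - 0.64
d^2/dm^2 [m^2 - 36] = 2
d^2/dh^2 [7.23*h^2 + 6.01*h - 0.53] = 14.4600000000000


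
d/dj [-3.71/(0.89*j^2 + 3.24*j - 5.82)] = (6.6038*j + 12.0204)/(0.89*j^2 + 3.24*j - 5.82)^2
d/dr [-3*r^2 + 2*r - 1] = 2 - 6*r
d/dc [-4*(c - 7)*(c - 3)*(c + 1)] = -12*c^2 + 72*c - 44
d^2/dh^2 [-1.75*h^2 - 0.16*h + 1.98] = -3.50000000000000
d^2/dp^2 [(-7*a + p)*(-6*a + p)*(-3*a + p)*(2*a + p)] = 98*a^2 - 84*a*p + 12*p^2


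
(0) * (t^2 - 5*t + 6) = 0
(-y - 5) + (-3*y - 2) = -4*y - 7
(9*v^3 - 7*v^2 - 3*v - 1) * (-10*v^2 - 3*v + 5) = -90*v^5 + 43*v^4 + 96*v^3 - 16*v^2 - 12*v - 5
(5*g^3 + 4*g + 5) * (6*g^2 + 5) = 30*g^5 + 49*g^3 + 30*g^2 + 20*g + 25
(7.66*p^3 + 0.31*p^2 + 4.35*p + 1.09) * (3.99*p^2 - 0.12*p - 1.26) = 30.5634*p^5 + 0.3177*p^4 + 7.6677*p^3 + 3.4365*p^2 - 5.6118*p - 1.3734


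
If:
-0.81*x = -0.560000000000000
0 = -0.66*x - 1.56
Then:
No Solution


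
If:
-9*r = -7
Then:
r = 7/9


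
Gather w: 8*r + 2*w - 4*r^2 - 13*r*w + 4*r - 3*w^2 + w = -4*r^2 + 12*r - 3*w^2 + w*(3 - 13*r)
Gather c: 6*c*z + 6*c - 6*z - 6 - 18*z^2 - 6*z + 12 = c*(6*z + 6) - 18*z^2 - 12*z + 6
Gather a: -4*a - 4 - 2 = -4*a - 6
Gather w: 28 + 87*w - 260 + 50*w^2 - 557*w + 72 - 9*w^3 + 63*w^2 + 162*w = -9*w^3 + 113*w^2 - 308*w - 160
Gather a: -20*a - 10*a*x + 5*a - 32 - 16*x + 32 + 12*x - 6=a*(-10*x - 15) - 4*x - 6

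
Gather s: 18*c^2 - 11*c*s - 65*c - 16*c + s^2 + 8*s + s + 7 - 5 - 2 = 18*c^2 - 81*c + s^2 + s*(9 - 11*c)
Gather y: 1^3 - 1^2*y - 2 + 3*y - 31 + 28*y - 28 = 30*y - 60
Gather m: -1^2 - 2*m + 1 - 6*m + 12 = 12 - 8*m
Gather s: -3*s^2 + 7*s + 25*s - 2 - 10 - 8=-3*s^2 + 32*s - 20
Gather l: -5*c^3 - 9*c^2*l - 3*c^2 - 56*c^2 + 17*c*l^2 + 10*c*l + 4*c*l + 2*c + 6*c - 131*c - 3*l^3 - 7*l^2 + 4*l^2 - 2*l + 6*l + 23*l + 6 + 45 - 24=-5*c^3 - 59*c^2 - 123*c - 3*l^3 + l^2*(17*c - 3) + l*(-9*c^2 + 14*c + 27) + 27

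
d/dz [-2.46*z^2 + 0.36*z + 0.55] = 0.36 - 4.92*z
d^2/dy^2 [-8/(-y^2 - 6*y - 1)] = 16*(-y^2 - 6*y + 4*(y + 3)^2 - 1)/(y^2 + 6*y + 1)^3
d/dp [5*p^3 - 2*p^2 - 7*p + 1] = 15*p^2 - 4*p - 7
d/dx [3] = 0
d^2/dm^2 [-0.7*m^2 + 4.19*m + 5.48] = -1.40000000000000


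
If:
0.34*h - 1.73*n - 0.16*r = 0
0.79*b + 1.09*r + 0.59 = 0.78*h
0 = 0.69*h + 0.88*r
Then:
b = -2.63896532746285*r - 0.746835443037975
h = -1.27536231884058*r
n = -0.34313479098601*r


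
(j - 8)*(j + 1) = j^2 - 7*j - 8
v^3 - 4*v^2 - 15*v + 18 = (v - 6)*(v - 1)*(v + 3)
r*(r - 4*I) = r^2 - 4*I*r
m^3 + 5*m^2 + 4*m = m*(m + 1)*(m + 4)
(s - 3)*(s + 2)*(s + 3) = s^3 + 2*s^2 - 9*s - 18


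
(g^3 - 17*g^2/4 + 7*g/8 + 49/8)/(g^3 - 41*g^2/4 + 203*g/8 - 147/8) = (2*g^2 - 5*g - 7)/(2*g^2 - 17*g + 21)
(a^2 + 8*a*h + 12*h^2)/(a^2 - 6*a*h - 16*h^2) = (a + 6*h)/(a - 8*h)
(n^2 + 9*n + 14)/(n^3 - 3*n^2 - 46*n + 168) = (n + 2)/(n^2 - 10*n + 24)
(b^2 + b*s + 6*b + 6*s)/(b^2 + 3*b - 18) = (b + s)/(b - 3)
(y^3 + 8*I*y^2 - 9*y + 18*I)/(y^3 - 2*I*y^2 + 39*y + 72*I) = (y^2 + 5*I*y + 6)/(y^2 - 5*I*y + 24)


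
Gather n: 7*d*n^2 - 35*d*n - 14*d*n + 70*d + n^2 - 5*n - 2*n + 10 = 70*d + n^2*(7*d + 1) + n*(-49*d - 7) + 10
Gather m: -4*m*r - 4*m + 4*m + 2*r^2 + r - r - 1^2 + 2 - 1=-4*m*r + 2*r^2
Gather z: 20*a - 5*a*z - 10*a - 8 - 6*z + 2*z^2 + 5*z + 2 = 10*a + 2*z^2 + z*(-5*a - 1) - 6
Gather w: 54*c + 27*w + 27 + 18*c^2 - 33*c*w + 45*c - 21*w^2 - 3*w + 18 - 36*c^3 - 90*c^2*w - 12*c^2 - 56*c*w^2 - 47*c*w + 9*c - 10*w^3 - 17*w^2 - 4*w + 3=-36*c^3 + 6*c^2 + 108*c - 10*w^3 + w^2*(-56*c - 38) + w*(-90*c^2 - 80*c + 20) + 48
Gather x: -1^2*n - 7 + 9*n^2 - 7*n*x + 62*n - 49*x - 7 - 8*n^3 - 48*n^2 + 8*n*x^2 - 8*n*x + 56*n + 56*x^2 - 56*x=-8*n^3 - 39*n^2 + 117*n + x^2*(8*n + 56) + x*(-15*n - 105) - 14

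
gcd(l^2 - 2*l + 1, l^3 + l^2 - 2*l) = l - 1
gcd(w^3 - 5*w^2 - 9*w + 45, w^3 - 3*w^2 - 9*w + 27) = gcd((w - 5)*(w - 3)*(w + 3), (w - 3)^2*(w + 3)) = w^2 - 9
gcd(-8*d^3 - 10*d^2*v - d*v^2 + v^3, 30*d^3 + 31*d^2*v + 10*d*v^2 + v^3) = 2*d + v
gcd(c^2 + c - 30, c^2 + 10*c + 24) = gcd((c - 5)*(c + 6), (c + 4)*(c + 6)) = c + 6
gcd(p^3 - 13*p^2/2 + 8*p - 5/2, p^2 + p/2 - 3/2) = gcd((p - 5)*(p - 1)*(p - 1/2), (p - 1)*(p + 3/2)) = p - 1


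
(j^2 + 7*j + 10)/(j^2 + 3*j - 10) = (j + 2)/(j - 2)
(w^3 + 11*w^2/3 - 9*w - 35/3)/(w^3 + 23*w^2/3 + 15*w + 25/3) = (3*w - 7)/(3*w + 5)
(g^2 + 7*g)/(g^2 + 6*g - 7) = g/(g - 1)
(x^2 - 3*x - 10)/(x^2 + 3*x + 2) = (x - 5)/(x + 1)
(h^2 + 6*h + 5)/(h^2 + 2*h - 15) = (h + 1)/(h - 3)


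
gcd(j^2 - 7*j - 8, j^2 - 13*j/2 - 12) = j - 8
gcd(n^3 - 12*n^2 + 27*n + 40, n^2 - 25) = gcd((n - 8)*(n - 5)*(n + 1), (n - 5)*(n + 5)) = n - 5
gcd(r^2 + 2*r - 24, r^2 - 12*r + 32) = r - 4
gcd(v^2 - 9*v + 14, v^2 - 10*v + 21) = v - 7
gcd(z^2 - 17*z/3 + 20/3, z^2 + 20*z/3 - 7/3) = 1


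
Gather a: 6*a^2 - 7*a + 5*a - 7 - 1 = 6*a^2 - 2*a - 8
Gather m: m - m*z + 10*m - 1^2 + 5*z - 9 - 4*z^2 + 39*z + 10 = m*(11 - z) - 4*z^2 + 44*z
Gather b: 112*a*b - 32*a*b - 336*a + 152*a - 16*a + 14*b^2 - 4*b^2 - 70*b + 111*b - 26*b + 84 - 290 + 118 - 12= -200*a + 10*b^2 + b*(80*a + 15) - 100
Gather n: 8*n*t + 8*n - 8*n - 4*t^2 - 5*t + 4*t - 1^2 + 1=8*n*t - 4*t^2 - t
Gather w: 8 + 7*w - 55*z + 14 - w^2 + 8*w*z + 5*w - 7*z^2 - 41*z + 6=-w^2 + w*(8*z + 12) - 7*z^2 - 96*z + 28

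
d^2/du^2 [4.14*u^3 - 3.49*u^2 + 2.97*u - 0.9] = 24.84*u - 6.98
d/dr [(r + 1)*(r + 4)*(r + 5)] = 3*r^2 + 20*r + 29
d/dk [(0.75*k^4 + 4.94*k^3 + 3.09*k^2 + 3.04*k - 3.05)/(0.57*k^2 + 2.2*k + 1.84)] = (0.855*k^5 + 7.7658*k^4 + 27.256*k^3 + 32.334*k^2 + 14.8482*k + 12.3036)/(0.3249*k^4 + 2.508*k^3 + 6.9376*k^2 + 8.096*k + 3.3856)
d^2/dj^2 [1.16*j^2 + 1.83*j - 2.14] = 2.32000000000000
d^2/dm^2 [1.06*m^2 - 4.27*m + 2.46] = 2.12000000000000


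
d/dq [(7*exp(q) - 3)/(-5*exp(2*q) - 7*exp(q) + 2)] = (35*exp(2*q) - 30*exp(q) - 7)*exp(q)/(25*exp(4*q) + 70*exp(3*q) + 29*exp(2*q) - 28*exp(q) + 4)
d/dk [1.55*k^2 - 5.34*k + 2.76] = 3.1*k - 5.34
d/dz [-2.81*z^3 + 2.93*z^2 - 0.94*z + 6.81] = -8.43*z^2 + 5.86*z - 0.94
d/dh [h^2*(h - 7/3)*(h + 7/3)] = 4*h^3 - 98*h/9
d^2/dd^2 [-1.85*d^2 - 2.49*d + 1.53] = -3.70000000000000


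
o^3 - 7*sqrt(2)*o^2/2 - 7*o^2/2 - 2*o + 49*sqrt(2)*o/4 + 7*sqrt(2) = (o - 4)*(o + 1/2)*(o - 7*sqrt(2)/2)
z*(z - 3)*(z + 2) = z^3 - z^2 - 6*z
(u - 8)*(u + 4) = u^2 - 4*u - 32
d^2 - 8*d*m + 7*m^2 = (d - 7*m)*(d - m)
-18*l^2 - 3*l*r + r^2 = (-6*l + r)*(3*l + r)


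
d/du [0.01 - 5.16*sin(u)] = -5.16*cos(u)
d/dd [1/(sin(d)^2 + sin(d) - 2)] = -(2*sin(d) + 1)*cos(d)/(sin(d)^2 + sin(d) - 2)^2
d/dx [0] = 0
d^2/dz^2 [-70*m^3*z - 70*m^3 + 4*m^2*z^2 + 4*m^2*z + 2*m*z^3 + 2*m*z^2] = 4*m*(2*m + 3*z + 1)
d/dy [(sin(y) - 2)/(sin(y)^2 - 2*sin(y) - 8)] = (4*sin(y) + cos(y)^2 - 13)*cos(y)/((sin(y) - 4)^2*(sin(y) + 2)^2)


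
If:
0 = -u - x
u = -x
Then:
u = -x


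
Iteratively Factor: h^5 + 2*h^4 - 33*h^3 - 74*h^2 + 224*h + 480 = (h + 4)*(h^4 - 2*h^3 - 25*h^2 + 26*h + 120) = (h - 3)*(h + 4)*(h^3 + h^2 - 22*h - 40) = (h - 5)*(h - 3)*(h + 4)*(h^2 + 6*h + 8) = (h - 5)*(h - 3)*(h + 2)*(h + 4)*(h + 4)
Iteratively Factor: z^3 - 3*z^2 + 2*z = (z)*(z^2 - 3*z + 2) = z*(z - 1)*(z - 2)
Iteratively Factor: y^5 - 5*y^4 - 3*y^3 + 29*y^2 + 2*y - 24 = (y - 1)*(y^4 - 4*y^3 - 7*y^2 + 22*y + 24) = (y - 3)*(y - 1)*(y^3 - y^2 - 10*y - 8) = (y - 4)*(y - 3)*(y - 1)*(y^2 + 3*y + 2) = (y - 4)*(y - 3)*(y - 1)*(y + 1)*(y + 2)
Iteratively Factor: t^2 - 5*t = (t - 5)*(t)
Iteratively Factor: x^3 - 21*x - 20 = (x + 1)*(x^2 - x - 20) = (x - 5)*(x + 1)*(x + 4)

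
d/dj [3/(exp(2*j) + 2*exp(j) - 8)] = -6*(exp(j) + 1)*exp(j)/(exp(2*j) + 2*exp(j) - 8)^2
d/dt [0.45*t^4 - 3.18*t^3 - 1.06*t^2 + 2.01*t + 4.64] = 1.8*t^3 - 9.54*t^2 - 2.12*t + 2.01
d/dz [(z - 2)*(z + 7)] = 2*z + 5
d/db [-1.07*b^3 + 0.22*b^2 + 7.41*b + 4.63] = -3.21*b^2 + 0.44*b + 7.41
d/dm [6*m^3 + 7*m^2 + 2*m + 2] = 18*m^2 + 14*m + 2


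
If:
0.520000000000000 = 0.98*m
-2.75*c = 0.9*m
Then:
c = -0.17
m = 0.53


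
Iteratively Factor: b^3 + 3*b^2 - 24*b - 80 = (b + 4)*(b^2 - b - 20) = (b + 4)^2*(b - 5)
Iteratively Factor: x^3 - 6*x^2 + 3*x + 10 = (x - 2)*(x^2 - 4*x - 5) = (x - 5)*(x - 2)*(x + 1)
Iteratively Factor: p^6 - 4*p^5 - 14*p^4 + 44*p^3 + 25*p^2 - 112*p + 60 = (p + 2)*(p^5 - 6*p^4 - 2*p^3 + 48*p^2 - 71*p + 30) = (p - 5)*(p + 2)*(p^4 - p^3 - 7*p^2 + 13*p - 6) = (p - 5)*(p - 1)*(p + 2)*(p^3 - 7*p + 6) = (p - 5)*(p - 2)*(p - 1)*(p + 2)*(p^2 + 2*p - 3) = (p - 5)*(p - 2)*(p - 1)*(p + 2)*(p + 3)*(p - 1)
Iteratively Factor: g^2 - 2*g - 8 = (g - 4)*(g + 2)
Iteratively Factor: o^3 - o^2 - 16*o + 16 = (o + 4)*(o^2 - 5*o + 4) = (o - 4)*(o + 4)*(o - 1)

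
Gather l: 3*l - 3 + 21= 3*l + 18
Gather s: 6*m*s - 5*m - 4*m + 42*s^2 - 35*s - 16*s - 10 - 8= -9*m + 42*s^2 + s*(6*m - 51) - 18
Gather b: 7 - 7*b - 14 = -7*b - 7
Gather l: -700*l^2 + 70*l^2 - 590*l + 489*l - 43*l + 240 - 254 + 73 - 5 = -630*l^2 - 144*l + 54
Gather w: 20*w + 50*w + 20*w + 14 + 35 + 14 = 90*w + 63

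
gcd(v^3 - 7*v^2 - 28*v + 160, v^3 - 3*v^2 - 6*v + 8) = v - 4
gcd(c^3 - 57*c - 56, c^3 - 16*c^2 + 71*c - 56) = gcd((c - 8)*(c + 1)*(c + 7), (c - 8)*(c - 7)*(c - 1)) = c - 8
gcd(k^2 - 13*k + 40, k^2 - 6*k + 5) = k - 5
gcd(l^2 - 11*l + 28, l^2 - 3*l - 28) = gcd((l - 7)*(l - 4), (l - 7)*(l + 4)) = l - 7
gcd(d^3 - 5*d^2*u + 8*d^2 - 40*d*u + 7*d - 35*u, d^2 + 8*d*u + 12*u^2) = 1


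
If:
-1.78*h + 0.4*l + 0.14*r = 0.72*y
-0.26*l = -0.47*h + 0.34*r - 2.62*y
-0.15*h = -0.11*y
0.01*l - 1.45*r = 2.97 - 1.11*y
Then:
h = -0.26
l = -0.96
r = -2.32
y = -0.35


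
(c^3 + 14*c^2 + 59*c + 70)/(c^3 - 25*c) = (c^2 + 9*c + 14)/(c*(c - 5))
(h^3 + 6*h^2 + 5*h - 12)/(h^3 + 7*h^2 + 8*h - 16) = (h + 3)/(h + 4)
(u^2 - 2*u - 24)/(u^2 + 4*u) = (u - 6)/u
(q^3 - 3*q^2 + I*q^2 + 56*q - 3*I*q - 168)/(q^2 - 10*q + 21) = (q^2 + I*q + 56)/(q - 7)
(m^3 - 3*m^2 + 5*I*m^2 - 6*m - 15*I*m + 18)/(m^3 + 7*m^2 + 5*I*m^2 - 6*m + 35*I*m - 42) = (m - 3)/(m + 7)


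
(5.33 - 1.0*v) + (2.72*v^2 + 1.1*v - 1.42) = 2.72*v^2 + 0.1*v + 3.91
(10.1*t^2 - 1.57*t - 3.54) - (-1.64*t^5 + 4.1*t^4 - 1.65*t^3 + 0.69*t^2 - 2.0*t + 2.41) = 1.64*t^5 - 4.1*t^4 + 1.65*t^3 + 9.41*t^2 + 0.43*t - 5.95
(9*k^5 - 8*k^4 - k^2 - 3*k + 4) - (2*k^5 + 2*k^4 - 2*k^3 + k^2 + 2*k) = 7*k^5 - 10*k^4 + 2*k^3 - 2*k^2 - 5*k + 4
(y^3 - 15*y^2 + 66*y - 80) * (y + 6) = y^4 - 9*y^3 - 24*y^2 + 316*y - 480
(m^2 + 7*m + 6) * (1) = m^2 + 7*m + 6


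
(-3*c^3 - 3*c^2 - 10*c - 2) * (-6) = 18*c^3 + 18*c^2 + 60*c + 12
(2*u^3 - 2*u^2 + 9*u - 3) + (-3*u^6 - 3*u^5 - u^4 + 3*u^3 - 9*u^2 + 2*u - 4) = -3*u^6 - 3*u^5 - u^4 + 5*u^3 - 11*u^2 + 11*u - 7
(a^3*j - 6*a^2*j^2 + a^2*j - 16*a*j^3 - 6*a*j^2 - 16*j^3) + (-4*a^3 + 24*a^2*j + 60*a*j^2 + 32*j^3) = a^3*j - 4*a^3 - 6*a^2*j^2 + 25*a^2*j - 16*a*j^3 + 54*a*j^2 + 16*j^3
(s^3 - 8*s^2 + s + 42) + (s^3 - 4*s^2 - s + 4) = 2*s^3 - 12*s^2 + 46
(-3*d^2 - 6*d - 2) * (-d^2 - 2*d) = 3*d^4 + 12*d^3 + 14*d^2 + 4*d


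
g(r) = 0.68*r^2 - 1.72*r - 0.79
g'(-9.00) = -13.96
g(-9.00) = 69.77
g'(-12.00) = -18.04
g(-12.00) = 117.77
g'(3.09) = 2.48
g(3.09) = 0.39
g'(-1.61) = -3.91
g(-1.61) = 3.74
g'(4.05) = 3.79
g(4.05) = 3.40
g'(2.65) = 1.88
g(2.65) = -0.57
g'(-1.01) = -3.09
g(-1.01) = 1.64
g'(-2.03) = -4.48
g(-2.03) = 5.50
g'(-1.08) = -3.19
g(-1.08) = 1.86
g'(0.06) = -1.64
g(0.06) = -0.89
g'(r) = 1.36*r - 1.72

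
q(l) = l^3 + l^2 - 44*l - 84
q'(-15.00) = 601.00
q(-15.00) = -2574.00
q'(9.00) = 217.00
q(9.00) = 330.00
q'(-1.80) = -37.88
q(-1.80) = -7.39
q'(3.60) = 2.08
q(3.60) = -182.78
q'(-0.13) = -44.21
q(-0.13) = -78.27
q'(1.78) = -30.93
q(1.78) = -153.51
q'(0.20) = -43.48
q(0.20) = -92.75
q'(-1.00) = -43.00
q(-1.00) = -40.00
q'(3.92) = 9.94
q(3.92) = -180.88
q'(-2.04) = -35.60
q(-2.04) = 1.43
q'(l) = 3*l^2 + 2*l - 44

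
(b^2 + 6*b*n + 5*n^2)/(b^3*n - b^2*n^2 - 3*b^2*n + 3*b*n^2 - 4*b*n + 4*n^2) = (b^2 + 6*b*n + 5*n^2)/(n*(b^3 - b^2*n - 3*b^2 + 3*b*n - 4*b + 4*n))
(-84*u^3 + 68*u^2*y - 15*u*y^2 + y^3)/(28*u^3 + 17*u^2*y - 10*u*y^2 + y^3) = (12*u^2 - 8*u*y + y^2)/(-4*u^2 - 3*u*y + y^2)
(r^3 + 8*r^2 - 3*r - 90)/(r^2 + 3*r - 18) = r + 5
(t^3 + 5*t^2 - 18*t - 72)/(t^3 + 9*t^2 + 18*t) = (t - 4)/t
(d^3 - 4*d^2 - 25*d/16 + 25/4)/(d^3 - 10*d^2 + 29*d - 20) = (d^2 - 25/16)/(d^2 - 6*d + 5)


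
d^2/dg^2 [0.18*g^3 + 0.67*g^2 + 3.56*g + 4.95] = 1.08*g + 1.34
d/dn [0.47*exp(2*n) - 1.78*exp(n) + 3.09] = (0.94*exp(n) - 1.78)*exp(n)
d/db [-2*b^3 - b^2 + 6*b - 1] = -6*b^2 - 2*b + 6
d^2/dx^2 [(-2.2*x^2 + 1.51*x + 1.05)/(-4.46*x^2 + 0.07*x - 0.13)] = (-58.698952*x^3 - 132.97044*x^2 + 7.219848*x + 1.254168)/(88.716536*x^6 - 4.177236*x^5 + 7.823286*x^4 - 0.243859*x^3 + 0.228033*x^2 - 0.003549*x + 0.002197)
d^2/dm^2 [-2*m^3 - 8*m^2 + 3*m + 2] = -12*m - 16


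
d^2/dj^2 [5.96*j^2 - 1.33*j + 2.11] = 11.9200000000000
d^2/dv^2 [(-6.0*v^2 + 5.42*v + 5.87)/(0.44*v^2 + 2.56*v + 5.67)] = (1.77635683940025e-15*v^4 + 15.615424*v^3 + 96.631392*v^2 - 41.459088*v - 495.481256)/(0.085184*v^6 + 1.486848*v^5 + 11.943888*v^4 + 55.097344*v^3 + 153.913284*v^2 + 246.903552*v + 182.284263)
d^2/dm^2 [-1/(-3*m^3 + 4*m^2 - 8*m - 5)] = 2*((4 - 9*m)*(3*m^3 - 4*m^2 + 8*m + 5) + (9*m^2 - 8*m + 8)^2)/(3*m^3 - 4*m^2 + 8*m + 5)^3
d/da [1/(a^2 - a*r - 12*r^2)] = (-2*a + r)/(-a^2 + a*r + 12*r^2)^2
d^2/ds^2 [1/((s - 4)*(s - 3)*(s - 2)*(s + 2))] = 2*(10*s^6 - 105*s^5 + 366*s^4 - 392*s^3 - 108*s^2 - 336*s + 1168)/(s^12 - 21*s^11 + 171*s^10 - 595*s^9 + 48*s^8 + 6132*s^7 - 15904*s^6 - 3024*s^5 + 72960*s^4 - 90944*s^3 - 57600*s^2 + 193536*s - 110592)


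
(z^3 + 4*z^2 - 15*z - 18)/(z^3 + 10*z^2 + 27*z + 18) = (z - 3)/(z + 3)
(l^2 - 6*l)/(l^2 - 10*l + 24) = l/(l - 4)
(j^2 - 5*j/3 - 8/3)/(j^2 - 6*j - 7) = (j - 8/3)/(j - 7)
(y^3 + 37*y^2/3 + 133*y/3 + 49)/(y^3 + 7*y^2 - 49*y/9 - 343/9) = 3*(y + 3)/(3*y - 7)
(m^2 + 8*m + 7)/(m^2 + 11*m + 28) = (m + 1)/(m + 4)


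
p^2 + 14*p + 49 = (p + 7)^2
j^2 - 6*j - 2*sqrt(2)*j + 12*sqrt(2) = (j - 6)*(j - 2*sqrt(2))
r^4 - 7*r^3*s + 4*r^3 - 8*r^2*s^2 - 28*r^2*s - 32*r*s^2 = r*(r + 4)*(r - 8*s)*(r + s)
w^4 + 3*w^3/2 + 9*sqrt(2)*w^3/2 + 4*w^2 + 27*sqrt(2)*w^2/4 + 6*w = w*(w + 3/2)*(w + sqrt(2)/2)*(w + 4*sqrt(2))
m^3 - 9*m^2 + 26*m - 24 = (m - 4)*(m - 3)*(m - 2)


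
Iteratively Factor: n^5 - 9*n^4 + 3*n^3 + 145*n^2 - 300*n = (n - 5)*(n^4 - 4*n^3 - 17*n^2 + 60*n) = n*(n - 5)*(n^3 - 4*n^2 - 17*n + 60) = n*(n - 5)*(n - 3)*(n^2 - n - 20) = n*(n - 5)^2*(n - 3)*(n + 4)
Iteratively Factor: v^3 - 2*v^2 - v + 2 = (v - 2)*(v^2 - 1) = (v - 2)*(v - 1)*(v + 1)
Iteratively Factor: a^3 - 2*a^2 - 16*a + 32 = (a + 4)*(a^2 - 6*a + 8) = (a - 2)*(a + 4)*(a - 4)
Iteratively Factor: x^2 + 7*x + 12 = (x + 4)*(x + 3)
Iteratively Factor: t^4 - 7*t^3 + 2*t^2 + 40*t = (t - 4)*(t^3 - 3*t^2 - 10*t) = (t - 5)*(t - 4)*(t^2 + 2*t) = (t - 5)*(t - 4)*(t + 2)*(t)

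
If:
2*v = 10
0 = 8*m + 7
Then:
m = -7/8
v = 5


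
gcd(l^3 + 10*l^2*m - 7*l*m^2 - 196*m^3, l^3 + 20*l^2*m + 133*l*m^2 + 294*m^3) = l^2 + 14*l*m + 49*m^2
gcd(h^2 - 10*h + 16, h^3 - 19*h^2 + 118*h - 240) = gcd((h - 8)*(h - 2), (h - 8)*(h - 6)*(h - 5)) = h - 8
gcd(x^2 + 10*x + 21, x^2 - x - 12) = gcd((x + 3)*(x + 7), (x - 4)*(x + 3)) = x + 3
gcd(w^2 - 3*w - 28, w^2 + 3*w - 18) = 1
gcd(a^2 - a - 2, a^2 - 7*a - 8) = a + 1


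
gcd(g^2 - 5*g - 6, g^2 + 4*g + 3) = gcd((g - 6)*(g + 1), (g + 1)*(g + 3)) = g + 1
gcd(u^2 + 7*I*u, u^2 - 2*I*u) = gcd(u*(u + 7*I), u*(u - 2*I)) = u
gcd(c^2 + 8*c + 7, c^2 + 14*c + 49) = c + 7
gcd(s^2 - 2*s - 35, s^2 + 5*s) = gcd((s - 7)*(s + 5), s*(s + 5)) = s + 5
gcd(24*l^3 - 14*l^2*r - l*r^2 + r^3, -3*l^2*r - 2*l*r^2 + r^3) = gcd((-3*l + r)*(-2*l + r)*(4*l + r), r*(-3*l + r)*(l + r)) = -3*l + r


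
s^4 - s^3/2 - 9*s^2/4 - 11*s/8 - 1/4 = (s - 2)*(s + 1/2)^3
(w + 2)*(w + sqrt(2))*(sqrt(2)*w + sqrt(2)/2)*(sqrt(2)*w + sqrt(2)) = 2*w^4 + 2*sqrt(2)*w^3 + 7*w^3 + 7*w^2 + 7*sqrt(2)*w^2 + 2*w + 7*sqrt(2)*w + 2*sqrt(2)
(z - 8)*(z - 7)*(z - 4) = z^3 - 19*z^2 + 116*z - 224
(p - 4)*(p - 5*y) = p^2 - 5*p*y - 4*p + 20*y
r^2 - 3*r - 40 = (r - 8)*(r + 5)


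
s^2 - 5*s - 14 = (s - 7)*(s + 2)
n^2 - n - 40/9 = (n - 8/3)*(n + 5/3)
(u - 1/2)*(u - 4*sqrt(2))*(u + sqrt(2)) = u^3 - 3*sqrt(2)*u^2 - u^2/2 - 8*u + 3*sqrt(2)*u/2 + 4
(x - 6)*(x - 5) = x^2 - 11*x + 30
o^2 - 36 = (o - 6)*(o + 6)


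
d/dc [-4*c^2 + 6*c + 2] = 6 - 8*c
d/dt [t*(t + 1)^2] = (t + 1)*(3*t + 1)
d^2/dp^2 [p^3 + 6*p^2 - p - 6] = 6*p + 12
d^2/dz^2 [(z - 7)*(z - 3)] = 2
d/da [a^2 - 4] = 2*a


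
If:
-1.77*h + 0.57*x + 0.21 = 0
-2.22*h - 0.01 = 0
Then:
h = -0.00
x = -0.38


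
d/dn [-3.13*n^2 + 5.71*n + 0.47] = 5.71 - 6.26*n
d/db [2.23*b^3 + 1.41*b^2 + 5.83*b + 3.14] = 6.69*b^2 + 2.82*b + 5.83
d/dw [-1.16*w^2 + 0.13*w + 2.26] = 0.13 - 2.32*w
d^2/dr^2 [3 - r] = 0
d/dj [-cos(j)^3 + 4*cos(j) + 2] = (3*cos(j)^2 - 4)*sin(j)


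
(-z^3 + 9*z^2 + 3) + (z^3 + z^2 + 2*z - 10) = 10*z^2 + 2*z - 7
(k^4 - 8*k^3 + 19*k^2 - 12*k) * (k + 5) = k^5 - 3*k^4 - 21*k^3 + 83*k^2 - 60*k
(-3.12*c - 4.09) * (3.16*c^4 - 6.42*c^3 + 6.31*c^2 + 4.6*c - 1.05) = -9.8592*c^5 + 7.106*c^4 + 6.5706*c^3 - 40.1599*c^2 - 15.538*c + 4.2945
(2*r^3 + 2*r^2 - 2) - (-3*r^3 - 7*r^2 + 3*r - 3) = 5*r^3 + 9*r^2 - 3*r + 1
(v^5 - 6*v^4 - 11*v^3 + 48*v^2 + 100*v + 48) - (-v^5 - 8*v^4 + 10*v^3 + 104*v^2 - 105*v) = 2*v^5 + 2*v^4 - 21*v^3 - 56*v^2 + 205*v + 48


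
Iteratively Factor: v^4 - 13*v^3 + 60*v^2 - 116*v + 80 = (v - 4)*(v^3 - 9*v^2 + 24*v - 20) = (v - 5)*(v - 4)*(v^2 - 4*v + 4) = (v - 5)*(v - 4)*(v - 2)*(v - 2)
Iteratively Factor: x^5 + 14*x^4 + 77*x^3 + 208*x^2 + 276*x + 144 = (x + 3)*(x^4 + 11*x^3 + 44*x^2 + 76*x + 48) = (x + 2)*(x + 3)*(x^3 + 9*x^2 + 26*x + 24) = (x + 2)*(x + 3)*(x + 4)*(x^2 + 5*x + 6) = (x + 2)^2*(x + 3)*(x + 4)*(x + 3)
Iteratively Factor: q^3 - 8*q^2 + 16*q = (q - 4)*(q^2 - 4*q) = (q - 4)^2*(q)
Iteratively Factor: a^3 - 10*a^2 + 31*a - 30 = (a - 3)*(a^2 - 7*a + 10) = (a - 5)*(a - 3)*(a - 2)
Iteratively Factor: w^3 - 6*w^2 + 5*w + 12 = (w + 1)*(w^2 - 7*w + 12) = (w - 3)*(w + 1)*(w - 4)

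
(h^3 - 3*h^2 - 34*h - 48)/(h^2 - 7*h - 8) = (h^2 + 5*h + 6)/(h + 1)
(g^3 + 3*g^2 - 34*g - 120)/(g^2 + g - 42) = (g^2 + 9*g + 20)/(g + 7)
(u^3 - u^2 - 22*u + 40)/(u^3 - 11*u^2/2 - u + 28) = 2*(u^2 + 3*u - 10)/(2*u^2 - 3*u - 14)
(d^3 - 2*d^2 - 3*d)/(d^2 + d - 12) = d*(d + 1)/(d + 4)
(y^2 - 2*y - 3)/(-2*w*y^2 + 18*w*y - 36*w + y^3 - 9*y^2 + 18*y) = (y + 1)/(-2*w*y + 12*w + y^2 - 6*y)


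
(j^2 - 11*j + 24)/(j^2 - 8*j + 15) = (j - 8)/(j - 5)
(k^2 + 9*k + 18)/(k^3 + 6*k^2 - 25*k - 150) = (k + 3)/(k^2 - 25)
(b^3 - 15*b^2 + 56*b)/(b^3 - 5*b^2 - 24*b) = (b - 7)/(b + 3)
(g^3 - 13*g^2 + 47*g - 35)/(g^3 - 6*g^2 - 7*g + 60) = (g^2 - 8*g + 7)/(g^2 - g - 12)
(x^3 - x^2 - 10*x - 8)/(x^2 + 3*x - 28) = (x^2 + 3*x + 2)/(x + 7)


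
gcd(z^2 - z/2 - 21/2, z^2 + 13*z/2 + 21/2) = z + 3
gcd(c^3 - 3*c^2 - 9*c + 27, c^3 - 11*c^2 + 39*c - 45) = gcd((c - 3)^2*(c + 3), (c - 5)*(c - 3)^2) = c^2 - 6*c + 9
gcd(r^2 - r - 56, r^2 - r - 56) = r^2 - r - 56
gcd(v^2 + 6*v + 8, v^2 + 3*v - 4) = v + 4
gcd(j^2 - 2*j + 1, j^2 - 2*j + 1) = j^2 - 2*j + 1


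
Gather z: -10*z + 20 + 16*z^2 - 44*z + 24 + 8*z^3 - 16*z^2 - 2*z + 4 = 8*z^3 - 56*z + 48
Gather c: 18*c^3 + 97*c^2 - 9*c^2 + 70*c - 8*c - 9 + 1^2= 18*c^3 + 88*c^2 + 62*c - 8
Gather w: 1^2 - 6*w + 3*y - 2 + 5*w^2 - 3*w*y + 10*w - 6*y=5*w^2 + w*(4 - 3*y) - 3*y - 1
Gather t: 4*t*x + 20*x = 4*t*x + 20*x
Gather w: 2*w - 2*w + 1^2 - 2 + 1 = 0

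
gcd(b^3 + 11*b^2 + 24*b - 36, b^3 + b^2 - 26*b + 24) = b^2 + 5*b - 6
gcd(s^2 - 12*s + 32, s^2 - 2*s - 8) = s - 4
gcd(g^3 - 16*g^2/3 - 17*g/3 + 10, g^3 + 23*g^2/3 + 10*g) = g + 5/3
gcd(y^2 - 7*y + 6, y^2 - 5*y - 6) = y - 6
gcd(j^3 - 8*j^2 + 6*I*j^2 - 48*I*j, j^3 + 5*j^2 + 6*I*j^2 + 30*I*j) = j^2 + 6*I*j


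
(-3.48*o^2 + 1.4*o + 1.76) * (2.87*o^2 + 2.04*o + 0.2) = -9.9876*o^4 - 3.0812*o^3 + 7.2112*o^2 + 3.8704*o + 0.352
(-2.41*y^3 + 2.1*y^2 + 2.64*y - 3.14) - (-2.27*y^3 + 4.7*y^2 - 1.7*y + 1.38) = -0.14*y^3 - 2.6*y^2 + 4.34*y - 4.52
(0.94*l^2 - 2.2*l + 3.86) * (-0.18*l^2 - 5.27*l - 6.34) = -0.1692*l^4 - 4.5578*l^3 + 4.9396*l^2 - 6.3942*l - 24.4724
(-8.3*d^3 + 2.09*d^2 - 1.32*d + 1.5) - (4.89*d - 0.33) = -8.3*d^3 + 2.09*d^2 - 6.21*d + 1.83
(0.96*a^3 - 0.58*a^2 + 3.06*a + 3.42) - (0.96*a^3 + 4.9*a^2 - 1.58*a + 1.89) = -5.48*a^2 + 4.64*a + 1.53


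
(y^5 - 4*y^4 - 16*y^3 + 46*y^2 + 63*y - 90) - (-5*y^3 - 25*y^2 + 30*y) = y^5 - 4*y^4 - 11*y^3 + 71*y^2 + 33*y - 90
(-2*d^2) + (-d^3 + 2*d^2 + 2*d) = -d^3 + 2*d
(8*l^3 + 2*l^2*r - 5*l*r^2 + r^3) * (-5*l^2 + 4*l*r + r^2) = -40*l^5 + 22*l^4*r + 41*l^3*r^2 - 23*l^2*r^3 - l*r^4 + r^5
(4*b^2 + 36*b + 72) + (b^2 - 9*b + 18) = 5*b^2 + 27*b + 90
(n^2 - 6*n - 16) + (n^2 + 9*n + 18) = 2*n^2 + 3*n + 2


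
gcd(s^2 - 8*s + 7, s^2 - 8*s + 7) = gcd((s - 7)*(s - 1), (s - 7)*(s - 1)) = s^2 - 8*s + 7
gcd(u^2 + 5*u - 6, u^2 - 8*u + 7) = u - 1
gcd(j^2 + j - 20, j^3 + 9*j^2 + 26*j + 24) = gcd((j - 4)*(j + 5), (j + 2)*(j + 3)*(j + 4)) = 1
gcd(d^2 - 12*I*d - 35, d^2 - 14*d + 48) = 1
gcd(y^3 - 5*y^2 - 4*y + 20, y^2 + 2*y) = y + 2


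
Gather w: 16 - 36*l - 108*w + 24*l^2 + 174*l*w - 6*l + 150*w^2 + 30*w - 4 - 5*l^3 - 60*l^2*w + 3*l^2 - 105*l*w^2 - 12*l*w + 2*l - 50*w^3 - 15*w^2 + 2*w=-5*l^3 + 27*l^2 - 40*l - 50*w^3 + w^2*(135 - 105*l) + w*(-60*l^2 + 162*l - 76) + 12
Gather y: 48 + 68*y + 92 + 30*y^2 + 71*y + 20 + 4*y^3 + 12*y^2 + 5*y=4*y^3 + 42*y^2 + 144*y + 160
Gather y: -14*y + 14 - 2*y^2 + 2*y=-2*y^2 - 12*y + 14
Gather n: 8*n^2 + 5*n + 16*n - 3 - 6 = 8*n^2 + 21*n - 9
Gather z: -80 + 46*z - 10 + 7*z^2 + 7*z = 7*z^2 + 53*z - 90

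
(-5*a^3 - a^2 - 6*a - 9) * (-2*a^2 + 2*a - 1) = 10*a^5 - 8*a^4 + 15*a^3 + 7*a^2 - 12*a + 9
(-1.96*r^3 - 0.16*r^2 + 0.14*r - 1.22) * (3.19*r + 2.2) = -6.2524*r^4 - 4.8224*r^3 + 0.0946*r^2 - 3.5838*r - 2.684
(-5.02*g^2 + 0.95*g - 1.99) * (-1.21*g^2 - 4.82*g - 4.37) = 6.0742*g^4 + 23.0469*g^3 + 19.7663*g^2 + 5.4403*g + 8.6963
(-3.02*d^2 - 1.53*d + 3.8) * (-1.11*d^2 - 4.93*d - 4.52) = 3.3522*d^4 + 16.5869*d^3 + 16.9753*d^2 - 11.8184*d - 17.176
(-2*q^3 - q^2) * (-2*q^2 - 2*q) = 4*q^5 + 6*q^4 + 2*q^3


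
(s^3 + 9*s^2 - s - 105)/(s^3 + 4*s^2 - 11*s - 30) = (s + 7)/(s + 2)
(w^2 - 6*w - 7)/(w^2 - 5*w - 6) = (w - 7)/(w - 6)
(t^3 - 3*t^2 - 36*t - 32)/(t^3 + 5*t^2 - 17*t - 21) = (t^2 - 4*t - 32)/(t^2 + 4*t - 21)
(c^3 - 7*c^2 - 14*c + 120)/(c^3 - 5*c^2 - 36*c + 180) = (c + 4)/(c + 6)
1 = 1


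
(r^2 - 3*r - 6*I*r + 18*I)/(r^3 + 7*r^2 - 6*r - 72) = (r - 6*I)/(r^2 + 10*r + 24)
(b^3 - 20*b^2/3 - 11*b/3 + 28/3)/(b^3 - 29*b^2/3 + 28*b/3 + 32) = (b^2 - 8*b + 7)/(b^2 - 11*b + 24)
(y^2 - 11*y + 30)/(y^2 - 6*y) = (y - 5)/y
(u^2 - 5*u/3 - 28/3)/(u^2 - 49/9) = 3*(u - 4)/(3*u - 7)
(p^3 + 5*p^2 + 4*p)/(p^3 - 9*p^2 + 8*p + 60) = p*(p^2 + 5*p + 4)/(p^3 - 9*p^2 + 8*p + 60)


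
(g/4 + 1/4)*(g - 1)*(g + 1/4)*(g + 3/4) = g^4/4 + g^3/4 - 13*g^2/64 - g/4 - 3/64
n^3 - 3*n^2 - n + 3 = (n - 3)*(n - 1)*(n + 1)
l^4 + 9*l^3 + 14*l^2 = l^2*(l + 2)*(l + 7)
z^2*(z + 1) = z^3 + z^2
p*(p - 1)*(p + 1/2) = p^3 - p^2/2 - p/2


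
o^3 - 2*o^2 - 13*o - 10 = (o - 5)*(o + 1)*(o + 2)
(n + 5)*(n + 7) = n^2 + 12*n + 35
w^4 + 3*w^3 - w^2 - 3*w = w*(w - 1)*(w + 1)*(w + 3)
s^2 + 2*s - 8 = (s - 2)*(s + 4)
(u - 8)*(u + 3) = u^2 - 5*u - 24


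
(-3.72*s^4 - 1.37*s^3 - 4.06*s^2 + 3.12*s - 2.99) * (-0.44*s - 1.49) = 1.6368*s^5 + 6.1456*s^4 + 3.8277*s^3 + 4.6766*s^2 - 3.3332*s + 4.4551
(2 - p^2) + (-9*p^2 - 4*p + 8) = -10*p^2 - 4*p + 10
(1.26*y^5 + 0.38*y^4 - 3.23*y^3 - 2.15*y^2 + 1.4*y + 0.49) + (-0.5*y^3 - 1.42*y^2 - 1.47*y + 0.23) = 1.26*y^5 + 0.38*y^4 - 3.73*y^3 - 3.57*y^2 - 0.0700000000000001*y + 0.72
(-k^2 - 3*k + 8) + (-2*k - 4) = -k^2 - 5*k + 4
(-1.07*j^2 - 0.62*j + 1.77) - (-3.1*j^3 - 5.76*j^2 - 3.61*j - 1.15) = 3.1*j^3 + 4.69*j^2 + 2.99*j + 2.92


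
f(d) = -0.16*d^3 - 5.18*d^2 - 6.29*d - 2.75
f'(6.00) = -85.73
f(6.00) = -261.53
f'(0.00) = -6.29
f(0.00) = -2.75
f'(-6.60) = 41.18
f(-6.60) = -140.88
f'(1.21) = -19.53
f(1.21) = -18.23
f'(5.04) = -70.70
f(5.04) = -186.52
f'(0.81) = -15.00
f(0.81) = -11.33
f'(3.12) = -43.29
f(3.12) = -77.66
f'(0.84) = -15.33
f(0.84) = -11.78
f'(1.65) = -24.69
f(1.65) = -27.95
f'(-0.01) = -6.19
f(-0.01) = -2.69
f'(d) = -0.48*d^2 - 10.36*d - 6.29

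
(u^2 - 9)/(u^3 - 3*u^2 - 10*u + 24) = (u - 3)/(u^2 - 6*u + 8)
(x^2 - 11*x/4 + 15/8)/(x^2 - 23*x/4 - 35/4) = (-8*x^2 + 22*x - 15)/(2*(-4*x^2 + 23*x + 35))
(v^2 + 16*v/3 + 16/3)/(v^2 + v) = (3*v^2 + 16*v + 16)/(3*v*(v + 1))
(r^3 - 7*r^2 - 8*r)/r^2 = r - 7 - 8/r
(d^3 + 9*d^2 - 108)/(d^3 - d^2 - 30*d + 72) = (d + 6)/(d - 4)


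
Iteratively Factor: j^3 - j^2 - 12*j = (j)*(j^2 - j - 12) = j*(j - 4)*(j + 3)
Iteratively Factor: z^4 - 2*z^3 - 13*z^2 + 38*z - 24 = (z - 1)*(z^3 - z^2 - 14*z + 24) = (z - 2)*(z - 1)*(z^2 + z - 12) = (z - 3)*(z - 2)*(z - 1)*(z + 4)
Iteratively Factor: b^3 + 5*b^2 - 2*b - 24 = (b + 3)*(b^2 + 2*b - 8) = (b + 3)*(b + 4)*(b - 2)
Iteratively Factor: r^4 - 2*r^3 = (r)*(r^3 - 2*r^2) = r^2*(r^2 - 2*r) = r^2*(r - 2)*(r)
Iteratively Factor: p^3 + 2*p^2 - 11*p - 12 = (p + 1)*(p^2 + p - 12) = (p + 1)*(p + 4)*(p - 3)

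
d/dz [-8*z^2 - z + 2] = -16*z - 1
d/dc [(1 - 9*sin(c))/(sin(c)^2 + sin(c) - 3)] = (9*sin(c)^2 - 2*sin(c) + 26)*cos(c)/(sin(c)^2 + sin(c) - 3)^2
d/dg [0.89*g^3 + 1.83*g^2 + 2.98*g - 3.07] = 2.67*g^2 + 3.66*g + 2.98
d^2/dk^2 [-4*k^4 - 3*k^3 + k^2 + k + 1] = -48*k^2 - 18*k + 2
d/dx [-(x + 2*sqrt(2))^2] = -2*x - 4*sqrt(2)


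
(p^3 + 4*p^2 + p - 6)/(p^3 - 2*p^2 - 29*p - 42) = (p - 1)/(p - 7)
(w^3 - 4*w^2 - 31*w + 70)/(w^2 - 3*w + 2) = (w^2 - 2*w - 35)/(w - 1)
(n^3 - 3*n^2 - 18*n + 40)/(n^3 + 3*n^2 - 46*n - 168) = (n^2 - 7*n + 10)/(n^2 - n - 42)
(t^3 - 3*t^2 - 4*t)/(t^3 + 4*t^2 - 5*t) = (t^2 - 3*t - 4)/(t^2 + 4*t - 5)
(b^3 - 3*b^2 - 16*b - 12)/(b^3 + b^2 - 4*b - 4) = (b - 6)/(b - 2)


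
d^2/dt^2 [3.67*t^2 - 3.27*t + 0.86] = 7.34000000000000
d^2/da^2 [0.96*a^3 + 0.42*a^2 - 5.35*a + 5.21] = 5.76*a + 0.84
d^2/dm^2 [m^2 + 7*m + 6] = 2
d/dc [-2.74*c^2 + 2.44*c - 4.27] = 2.44 - 5.48*c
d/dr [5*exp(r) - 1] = 5*exp(r)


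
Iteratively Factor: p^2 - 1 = (p + 1)*(p - 1)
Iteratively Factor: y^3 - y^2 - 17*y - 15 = (y - 5)*(y^2 + 4*y + 3) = (y - 5)*(y + 3)*(y + 1)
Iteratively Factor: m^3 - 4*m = (m - 2)*(m^2 + 2*m) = (m - 2)*(m + 2)*(m)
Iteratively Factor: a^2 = (a)*(a)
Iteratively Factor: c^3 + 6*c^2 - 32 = (c + 4)*(c^2 + 2*c - 8) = (c - 2)*(c + 4)*(c + 4)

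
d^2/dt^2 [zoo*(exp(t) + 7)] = zoo*exp(t)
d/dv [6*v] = 6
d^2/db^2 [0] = 0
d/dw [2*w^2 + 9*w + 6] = 4*w + 9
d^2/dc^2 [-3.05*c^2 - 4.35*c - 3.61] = -6.10000000000000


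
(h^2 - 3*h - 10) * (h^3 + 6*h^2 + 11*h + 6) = h^5 + 3*h^4 - 17*h^3 - 87*h^2 - 128*h - 60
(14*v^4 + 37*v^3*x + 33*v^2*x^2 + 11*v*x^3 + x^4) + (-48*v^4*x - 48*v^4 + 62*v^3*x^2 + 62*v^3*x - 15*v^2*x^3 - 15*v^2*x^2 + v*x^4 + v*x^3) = -48*v^4*x - 34*v^4 + 62*v^3*x^2 + 99*v^3*x - 15*v^2*x^3 + 18*v^2*x^2 + v*x^4 + 12*v*x^3 + x^4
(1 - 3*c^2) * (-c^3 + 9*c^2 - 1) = 3*c^5 - 27*c^4 - c^3 + 12*c^2 - 1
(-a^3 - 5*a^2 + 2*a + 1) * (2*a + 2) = -2*a^4 - 12*a^3 - 6*a^2 + 6*a + 2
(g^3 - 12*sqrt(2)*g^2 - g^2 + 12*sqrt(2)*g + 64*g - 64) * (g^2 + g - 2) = g^5 - 12*sqrt(2)*g^4 + 61*g^3 + 2*g^2 + 36*sqrt(2)*g^2 - 192*g - 24*sqrt(2)*g + 128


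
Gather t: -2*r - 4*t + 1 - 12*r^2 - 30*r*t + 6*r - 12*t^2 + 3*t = -12*r^2 + 4*r - 12*t^2 + t*(-30*r - 1) + 1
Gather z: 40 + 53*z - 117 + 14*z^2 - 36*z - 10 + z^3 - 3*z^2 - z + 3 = z^3 + 11*z^2 + 16*z - 84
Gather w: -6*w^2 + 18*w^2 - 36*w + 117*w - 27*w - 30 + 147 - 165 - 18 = 12*w^2 + 54*w - 66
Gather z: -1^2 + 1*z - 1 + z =2*z - 2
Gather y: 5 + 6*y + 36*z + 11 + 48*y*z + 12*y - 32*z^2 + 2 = y*(48*z + 18) - 32*z^2 + 36*z + 18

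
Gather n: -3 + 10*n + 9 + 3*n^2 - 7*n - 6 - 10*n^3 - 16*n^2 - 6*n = -10*n^3 - 13*n^2 - 3*n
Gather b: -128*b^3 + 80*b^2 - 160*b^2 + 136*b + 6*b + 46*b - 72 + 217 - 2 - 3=-128*b^3 - 80*b^2 + 188*b + 140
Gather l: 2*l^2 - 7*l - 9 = 2*l^2 - 7*l - 9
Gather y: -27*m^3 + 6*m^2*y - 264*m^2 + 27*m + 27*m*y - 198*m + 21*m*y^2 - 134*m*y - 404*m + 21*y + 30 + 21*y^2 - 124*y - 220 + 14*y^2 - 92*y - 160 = -27*m^3 - 264*m^2 - 575*m + y^2*(21*m + 35) + y*(6*m^2 - 107*m - 195) - 350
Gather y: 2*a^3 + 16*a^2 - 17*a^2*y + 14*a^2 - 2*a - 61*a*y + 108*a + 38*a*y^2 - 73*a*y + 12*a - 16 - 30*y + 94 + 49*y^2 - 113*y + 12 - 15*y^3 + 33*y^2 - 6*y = 2*a^3 + 30*a^2 + 118*a - 15*y^3 + y^2*(38*a + 82) + y*(-17*a^2 - 134*a - 149) + 90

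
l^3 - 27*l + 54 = (l - 3)^2*(l + 6)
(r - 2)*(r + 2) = r^2 - 4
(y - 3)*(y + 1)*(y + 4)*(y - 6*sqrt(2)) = y^4 - 6*sqrt(2)*y^3 + 2*y^3 - 12*sqrt(2)*y^2 - 11*y^2 - 12*y + 66*sqrt(2)*y + 72*sqrt(2)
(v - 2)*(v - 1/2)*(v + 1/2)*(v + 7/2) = v^4 + 3*v^3/2 - 29*v^2/4 - 3*v/8 + 7/4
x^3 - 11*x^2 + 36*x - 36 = (x - 6)*(x - 3)*(x - 2)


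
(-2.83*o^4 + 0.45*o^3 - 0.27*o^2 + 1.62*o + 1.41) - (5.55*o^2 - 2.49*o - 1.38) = -2.83*o^4 + 0.45*o^3 - 5.82*o^2 + 4.11*o + 2.79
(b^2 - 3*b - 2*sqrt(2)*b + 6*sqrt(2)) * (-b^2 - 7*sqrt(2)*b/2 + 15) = -b^4 - 3*sqrt(2)*b^3/2 + 3*b^3 + 9*sqrt(2)*b^2/2 + 29*b^2 - 87*b - 30*sqrt(2)*b + 90*sqrt(2)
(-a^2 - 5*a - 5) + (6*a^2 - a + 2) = 5*a^2 - 6*a - 3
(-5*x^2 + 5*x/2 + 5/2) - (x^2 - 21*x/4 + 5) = -6*x^2 + 31*x/4 - 5/2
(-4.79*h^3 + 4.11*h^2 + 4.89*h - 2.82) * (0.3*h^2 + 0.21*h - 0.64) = -1.437*h^5 + 0.2271*h^4 + 5.3957*h^3 - 2.4495*h^2 - 3.7218*h + 1.8048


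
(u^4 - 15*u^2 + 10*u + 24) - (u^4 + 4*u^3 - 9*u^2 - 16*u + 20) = -4*u^3 - 6*u^2 + 26*u + 4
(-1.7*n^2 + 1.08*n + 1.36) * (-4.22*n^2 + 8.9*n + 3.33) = 7.174*n^4 - 19.6876*n^3 - 1.7882*n^2 + 15.7004*n + 4.5288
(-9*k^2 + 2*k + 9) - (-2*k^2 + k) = -7*k^2 + k + 9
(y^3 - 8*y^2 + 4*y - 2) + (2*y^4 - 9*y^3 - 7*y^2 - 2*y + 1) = 2*y^4 - 8*y^3 - 15*y^2 + 2*y - 1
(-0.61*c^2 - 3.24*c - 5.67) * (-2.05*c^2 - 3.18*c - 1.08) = 1.2505*c^4 + 8.5818*c^3 + 22.5855*c^2 + 21.5298*c + 6.1236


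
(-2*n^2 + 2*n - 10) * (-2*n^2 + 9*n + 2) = 4*n^4 - 22*n^3 + 34*n^2 - 86*n - 20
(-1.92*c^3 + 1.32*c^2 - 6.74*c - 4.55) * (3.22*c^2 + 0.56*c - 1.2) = -6.1824*c^5 + 3.1752*c^4 - 18.6596*c^3 - 20.0094*c^2 + 5.54*c + 5.46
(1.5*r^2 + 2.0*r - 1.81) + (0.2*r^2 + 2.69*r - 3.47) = 1.7*r^2 + 4.69*r - 5.28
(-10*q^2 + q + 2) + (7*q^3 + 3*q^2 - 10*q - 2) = 7*q^3 - 7*q^2 - 9*q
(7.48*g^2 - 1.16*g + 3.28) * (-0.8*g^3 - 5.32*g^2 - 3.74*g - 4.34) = -5.984*g^5 - 38.8656*g^4 - 24.428*g^3 - 45.5744*g^2 - 7.2328*g - 14.2352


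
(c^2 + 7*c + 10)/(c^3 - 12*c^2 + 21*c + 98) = (c + 5)/(c^2 - 14*c + 49)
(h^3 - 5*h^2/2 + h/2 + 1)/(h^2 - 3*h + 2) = h + 1/2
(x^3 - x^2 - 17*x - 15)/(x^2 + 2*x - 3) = (x^2 - 4*x - 5)/(x - 1)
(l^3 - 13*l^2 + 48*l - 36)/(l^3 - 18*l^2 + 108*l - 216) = (l - 1)/(l - 6)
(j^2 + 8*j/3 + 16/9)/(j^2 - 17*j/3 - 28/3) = (j + 4/3)/(j - 7)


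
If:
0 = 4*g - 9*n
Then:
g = 9*n/4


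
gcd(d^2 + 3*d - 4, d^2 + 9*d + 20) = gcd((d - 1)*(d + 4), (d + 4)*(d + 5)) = d + 4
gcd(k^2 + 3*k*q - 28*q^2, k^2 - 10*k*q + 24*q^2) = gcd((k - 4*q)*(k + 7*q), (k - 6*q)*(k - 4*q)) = -k + 4*q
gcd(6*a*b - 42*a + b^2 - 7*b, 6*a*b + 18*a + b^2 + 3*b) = 6*a + b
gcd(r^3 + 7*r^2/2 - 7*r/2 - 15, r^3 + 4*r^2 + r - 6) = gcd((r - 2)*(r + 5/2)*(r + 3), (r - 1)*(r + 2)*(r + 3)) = r + 3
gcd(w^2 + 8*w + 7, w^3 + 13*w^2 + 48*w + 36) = w + 1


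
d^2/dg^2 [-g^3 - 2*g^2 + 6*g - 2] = -6*g - 4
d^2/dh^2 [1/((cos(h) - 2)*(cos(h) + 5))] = (-4*sin(h)^4 + 51*sin(h)^2 - 75*cos(h)/4 - 9*cos(3*h)/4 - 9)/((cos(h) - 2)^3*(cos(h) + 5)^3)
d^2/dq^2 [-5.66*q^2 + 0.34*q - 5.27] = -11.3200000000000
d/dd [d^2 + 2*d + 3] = 2*d + 2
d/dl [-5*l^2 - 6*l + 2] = -10*l - 6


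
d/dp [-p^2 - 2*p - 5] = -2*p - 2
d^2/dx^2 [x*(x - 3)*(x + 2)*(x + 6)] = 12*x^2 + 30*x - 24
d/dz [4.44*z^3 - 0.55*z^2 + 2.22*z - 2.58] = 13.32*z^2 - 1.1*z + 2.22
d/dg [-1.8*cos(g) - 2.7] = 1.8*sin(g)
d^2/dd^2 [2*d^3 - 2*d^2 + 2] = 12*d - 4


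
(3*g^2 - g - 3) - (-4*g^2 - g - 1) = 7*g^2 - 2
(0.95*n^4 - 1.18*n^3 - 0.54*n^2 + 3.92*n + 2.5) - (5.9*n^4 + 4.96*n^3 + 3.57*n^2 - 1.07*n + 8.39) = -4.95*n^4 - 6.14*n^3 - 4.11*n^2 + 4.99*n - 5.89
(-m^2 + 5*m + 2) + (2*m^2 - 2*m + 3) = m^2 + 3*m + 5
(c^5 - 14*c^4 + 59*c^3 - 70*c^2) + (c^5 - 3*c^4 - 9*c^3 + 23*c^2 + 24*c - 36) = 2*c^5 - 17*c^4 + 50*c^3 - 47*c^2 + 24*c - 36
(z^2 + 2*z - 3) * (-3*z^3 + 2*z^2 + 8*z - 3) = -3*z^5 - 4*z^4 + 21*z^3 + 7*z^2 - 30*z + 9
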